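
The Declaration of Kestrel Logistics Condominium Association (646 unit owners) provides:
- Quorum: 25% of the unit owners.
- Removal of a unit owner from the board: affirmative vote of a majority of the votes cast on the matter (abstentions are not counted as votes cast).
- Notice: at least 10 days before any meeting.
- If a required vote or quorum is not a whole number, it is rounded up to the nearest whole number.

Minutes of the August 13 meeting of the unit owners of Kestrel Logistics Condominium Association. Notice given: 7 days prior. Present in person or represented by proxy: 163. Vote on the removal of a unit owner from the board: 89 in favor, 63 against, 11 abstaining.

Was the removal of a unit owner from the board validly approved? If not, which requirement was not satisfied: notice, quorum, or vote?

Invalid — notice requirement not satisfied.

Notice: 7 days given; 10 required. Not satisfied.
Quorum: 25% of 646 = 161.50, rounded up to 162; 163 present. Satisfied.
Vote: requires a majority of the votes cast (163 − 11 abstaining = 152); a majority of 152 is 77, so 77 needed; 89 in favor. Satisfied.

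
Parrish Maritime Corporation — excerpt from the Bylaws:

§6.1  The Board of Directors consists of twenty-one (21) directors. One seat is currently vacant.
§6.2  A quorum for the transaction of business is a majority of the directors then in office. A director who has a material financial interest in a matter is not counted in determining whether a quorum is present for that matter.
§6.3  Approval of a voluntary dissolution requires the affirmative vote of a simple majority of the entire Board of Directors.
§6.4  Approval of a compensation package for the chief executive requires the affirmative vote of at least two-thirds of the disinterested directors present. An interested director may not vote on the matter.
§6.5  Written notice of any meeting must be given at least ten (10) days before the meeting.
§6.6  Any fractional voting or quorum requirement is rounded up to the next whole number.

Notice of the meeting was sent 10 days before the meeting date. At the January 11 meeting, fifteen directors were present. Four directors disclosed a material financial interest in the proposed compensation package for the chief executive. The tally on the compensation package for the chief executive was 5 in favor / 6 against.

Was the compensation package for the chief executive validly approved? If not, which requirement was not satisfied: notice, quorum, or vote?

Invalid — vote requirement not satisfied.

Notice: 10 days given; 10 required (10 ≥ 10). Satisfied.
Quorum: 15 present, but the 4 interested directors do not count, leaving 11. Quorum is 11. Satisfied.
Vote: the compensation package for the chief executive requires two-thirds of the disinterested directors present (15 − 4 = 11). 2/3 of 11 = 7.33, rounded up to 8, so 8 affirmative votes are needed; 5 voted in favor. Not satisfied.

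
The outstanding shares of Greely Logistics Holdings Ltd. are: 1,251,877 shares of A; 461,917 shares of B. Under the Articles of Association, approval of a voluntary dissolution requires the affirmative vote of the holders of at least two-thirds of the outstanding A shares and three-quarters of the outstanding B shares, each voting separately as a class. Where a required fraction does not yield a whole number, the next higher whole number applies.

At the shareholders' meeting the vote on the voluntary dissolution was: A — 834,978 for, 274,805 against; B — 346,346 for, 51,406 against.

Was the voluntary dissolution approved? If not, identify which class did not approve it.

Not approved — the B shares did not give the required vote.

A: 2/3 of 1251877 = 834584.67, rounded up to 834585; 834,585 required, 834,978 in favor — approved.
B: 3/4 of 461917 = 346437.75, rounded up to 346438; 346,438 required, 346,346 in favor — not approved.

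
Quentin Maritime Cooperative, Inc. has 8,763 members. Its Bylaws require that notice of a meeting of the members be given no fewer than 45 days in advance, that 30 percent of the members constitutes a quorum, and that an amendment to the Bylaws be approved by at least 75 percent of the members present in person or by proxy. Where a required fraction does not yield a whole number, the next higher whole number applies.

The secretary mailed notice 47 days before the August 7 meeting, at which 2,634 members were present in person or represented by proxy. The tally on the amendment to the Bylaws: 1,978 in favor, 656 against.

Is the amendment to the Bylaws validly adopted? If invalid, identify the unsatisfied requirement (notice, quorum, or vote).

Notice: 47 days given; 45 required. Satisfied.
Quorum: 30% of 8,763 = 2,628.90, rounded up to 2,629; 2,634 present. Satisfied.
Vote: requires three-fourths of those present (2,634); 3/4 of 2634 = 1975.50, rounded up to 1976, so 1,976 needed; 1,978 in favor. Satisfied.

Valid — all requirements satisfied.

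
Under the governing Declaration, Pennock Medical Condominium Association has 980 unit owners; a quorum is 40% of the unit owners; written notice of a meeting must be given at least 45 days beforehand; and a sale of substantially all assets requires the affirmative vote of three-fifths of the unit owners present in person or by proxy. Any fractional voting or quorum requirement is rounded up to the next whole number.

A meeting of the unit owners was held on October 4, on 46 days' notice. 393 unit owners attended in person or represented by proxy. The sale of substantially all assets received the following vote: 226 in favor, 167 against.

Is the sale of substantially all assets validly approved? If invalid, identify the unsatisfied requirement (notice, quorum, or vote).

Invalid — vote requirement not satisfied.

Notice: 46 days given; 45 required. Satisfied.
Quorum: 40% of 980 = 392; 393 present. Satisfied.
Vote: requires three-fifths of those present (393); 3/5 of 393 = 235.80, rounded up to 236, so 236 needed; 226 in favor. Not satisfied.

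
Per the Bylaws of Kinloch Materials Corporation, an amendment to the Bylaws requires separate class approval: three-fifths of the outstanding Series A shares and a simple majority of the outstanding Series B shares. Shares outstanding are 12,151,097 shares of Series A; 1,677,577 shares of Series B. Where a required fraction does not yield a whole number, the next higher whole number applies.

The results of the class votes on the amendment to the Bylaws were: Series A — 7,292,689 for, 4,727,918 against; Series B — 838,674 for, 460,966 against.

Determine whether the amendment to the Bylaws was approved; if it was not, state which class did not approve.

Series A: 3/5 of 12151097 = 7290658.20, rounded up to 7290659; 7,290,659 required, 7,292,689 in favor — approved.
Series B: a majority of 1677577 is 838789; 838,789 required, 838,674 in favor — not approved.

Not approved — the Series B shares did not give the required vote.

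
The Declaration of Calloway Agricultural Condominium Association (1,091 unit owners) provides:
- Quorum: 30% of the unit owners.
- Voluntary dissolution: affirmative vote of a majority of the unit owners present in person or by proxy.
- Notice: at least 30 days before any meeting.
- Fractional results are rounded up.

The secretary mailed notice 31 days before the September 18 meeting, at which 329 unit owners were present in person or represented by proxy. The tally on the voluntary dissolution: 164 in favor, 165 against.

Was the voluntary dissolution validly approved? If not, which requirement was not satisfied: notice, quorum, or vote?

Invalid — vote requirement not satisfied.

Notice: 31 days given; 30 required. Satisfied.
Quorum: 30% of 1,091 = 327.30, rounded up to 328; 329 present. Satisfied.
Vote: requires a majority of those present (329); a majority of 329 is 165, so 165 needed; 164 in favor. Not satisfied.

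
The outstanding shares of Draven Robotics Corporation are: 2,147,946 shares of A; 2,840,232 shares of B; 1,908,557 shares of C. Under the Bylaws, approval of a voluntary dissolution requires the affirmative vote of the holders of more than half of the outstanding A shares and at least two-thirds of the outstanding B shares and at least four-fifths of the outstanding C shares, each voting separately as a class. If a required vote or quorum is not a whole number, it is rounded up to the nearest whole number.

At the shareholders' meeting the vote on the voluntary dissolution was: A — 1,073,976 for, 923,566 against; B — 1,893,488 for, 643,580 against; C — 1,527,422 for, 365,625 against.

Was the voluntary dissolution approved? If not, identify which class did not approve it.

Approved — every class gave the required vote.

A: a majority of 2147946 is 1073974; 1,073,974 required, 1,073,976 in favor — approved.
B: 2/3 of 2840232 = 1893488; 1,893,488 required, 1,893,488 in favor — approved.
C: 4/5 of 1908557 = 1526845.60, rounded up to 1526846; 1,526,846 required, 1,527,422 in favor — approved.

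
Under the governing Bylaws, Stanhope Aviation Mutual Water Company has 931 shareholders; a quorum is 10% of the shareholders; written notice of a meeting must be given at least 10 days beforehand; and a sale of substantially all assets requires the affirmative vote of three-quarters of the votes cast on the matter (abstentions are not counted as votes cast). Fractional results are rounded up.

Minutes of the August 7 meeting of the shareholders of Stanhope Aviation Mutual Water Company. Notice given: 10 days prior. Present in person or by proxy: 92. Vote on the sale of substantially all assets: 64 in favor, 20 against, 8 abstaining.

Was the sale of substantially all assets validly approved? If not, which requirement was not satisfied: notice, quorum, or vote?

Invalid — quorum requirement not satisfied.

Notice: 10 days given; 10 required. Satisfied.
Quorum: 10% of 931 = 93.10, rounded up to 94; 92 present. Not satisfied.
Vote: requires three-fourths of the votes cast (92 − 8 abstaining = 84); 3/4 of 84 = 63, so 63 needed; 64 in favor. Satisfied.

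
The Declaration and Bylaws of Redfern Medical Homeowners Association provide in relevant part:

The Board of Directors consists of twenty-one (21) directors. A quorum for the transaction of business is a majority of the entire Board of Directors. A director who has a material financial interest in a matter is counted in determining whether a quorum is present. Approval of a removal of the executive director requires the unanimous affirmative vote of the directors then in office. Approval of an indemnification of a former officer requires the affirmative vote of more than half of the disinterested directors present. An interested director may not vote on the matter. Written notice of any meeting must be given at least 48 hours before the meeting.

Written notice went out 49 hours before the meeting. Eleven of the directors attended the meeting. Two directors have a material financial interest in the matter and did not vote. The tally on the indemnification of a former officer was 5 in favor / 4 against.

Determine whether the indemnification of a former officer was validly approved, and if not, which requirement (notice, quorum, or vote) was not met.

Valid — all requirements satisfied.

Notice: 49 hours given; 48 required (49 ≥ 48). Satisfied.
Quorum: 11 present (interested directors count toward quorum); quorum is 11. Satisfied.
Vote: the indemnification of a former officer requires a majority of the disinterested directors present (11 − 2 = 9). A majority of 9 is 5, so 5 affirmative votes are needed; 5 voted in favor. Satisfied.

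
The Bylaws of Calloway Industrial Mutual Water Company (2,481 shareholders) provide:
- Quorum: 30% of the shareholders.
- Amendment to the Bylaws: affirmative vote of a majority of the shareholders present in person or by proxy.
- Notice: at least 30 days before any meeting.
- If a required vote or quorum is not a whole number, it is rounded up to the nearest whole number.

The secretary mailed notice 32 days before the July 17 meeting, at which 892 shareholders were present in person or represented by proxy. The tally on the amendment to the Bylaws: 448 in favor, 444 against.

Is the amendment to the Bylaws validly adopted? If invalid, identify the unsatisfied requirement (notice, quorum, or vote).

Valid — all requirements satisfied.

Notice: 32 days given; 30 required. Satisfied.
Quorum: 30% of 2,481 = 744.30, rounded up to 745; 892 present. Satisfied.
Vote: requires a majority of those present (892); a majority of 892 is 447, so 447 needed; 448 in favor. Satisfied.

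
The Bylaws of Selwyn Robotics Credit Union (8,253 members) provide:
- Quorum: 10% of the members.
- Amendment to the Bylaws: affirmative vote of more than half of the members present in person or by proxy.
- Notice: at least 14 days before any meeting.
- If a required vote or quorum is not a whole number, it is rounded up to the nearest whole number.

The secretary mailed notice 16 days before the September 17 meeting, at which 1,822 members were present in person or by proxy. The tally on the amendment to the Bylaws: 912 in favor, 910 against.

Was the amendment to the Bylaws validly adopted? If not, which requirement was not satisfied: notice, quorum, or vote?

Notice: 16 days given; 14 required. Satisfied.
Quorum: 10% of 8,253 = 825.30, rounded up to 826; 1,822 present. Satisfied.
Vote: requires a majority of those present (1,822); a majority of 1822 is 912, so 912 needed; 912 in favor. Satisfied.

Valid — all requirements satisfied.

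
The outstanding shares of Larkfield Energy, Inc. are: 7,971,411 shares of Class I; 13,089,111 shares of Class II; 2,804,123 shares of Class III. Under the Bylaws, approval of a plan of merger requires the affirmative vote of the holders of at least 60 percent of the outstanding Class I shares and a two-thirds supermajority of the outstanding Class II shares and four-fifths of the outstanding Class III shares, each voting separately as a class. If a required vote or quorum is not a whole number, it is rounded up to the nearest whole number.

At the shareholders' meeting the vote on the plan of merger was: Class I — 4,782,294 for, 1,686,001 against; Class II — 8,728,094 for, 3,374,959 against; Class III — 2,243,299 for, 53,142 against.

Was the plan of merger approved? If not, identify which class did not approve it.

Class I: 3/5 of 7971411 = 4782846.60, rounded up to 4782847; 4,782,847 required, 4,782,294 in favor — not approved.
Class II: 2/3 of 13089111 = 8726074; 8,726,074 required, 8,728,094 in favor — approved.
Class III: 4/5 of 2804123 = 2243298.40, rounded up to 2243299; 2,243,299 required, 2,243,299 in favor — approved.

Not approved — the Class I shares did not give the required vote.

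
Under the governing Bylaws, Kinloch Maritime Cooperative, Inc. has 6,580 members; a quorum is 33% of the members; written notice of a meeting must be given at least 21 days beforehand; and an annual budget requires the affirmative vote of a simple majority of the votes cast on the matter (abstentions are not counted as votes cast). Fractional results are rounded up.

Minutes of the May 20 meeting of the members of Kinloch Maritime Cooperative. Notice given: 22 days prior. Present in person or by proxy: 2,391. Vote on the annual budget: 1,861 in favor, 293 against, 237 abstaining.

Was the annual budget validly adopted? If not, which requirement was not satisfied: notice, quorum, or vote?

Notice: 22 days given; 21 required. Satisfied.
Quorum: 33% of 6,580 = 2,171.40, rounded up to 2,172; 2,391 present. Satisfied.
Vote: requires a majority of the votes cast (2,391 − 237 abstaining = 2,154); a majority of 2154 is 1078, so 1,078 needed; 1,861 in favor. Satisfied.

Valid — all requirements satisfied.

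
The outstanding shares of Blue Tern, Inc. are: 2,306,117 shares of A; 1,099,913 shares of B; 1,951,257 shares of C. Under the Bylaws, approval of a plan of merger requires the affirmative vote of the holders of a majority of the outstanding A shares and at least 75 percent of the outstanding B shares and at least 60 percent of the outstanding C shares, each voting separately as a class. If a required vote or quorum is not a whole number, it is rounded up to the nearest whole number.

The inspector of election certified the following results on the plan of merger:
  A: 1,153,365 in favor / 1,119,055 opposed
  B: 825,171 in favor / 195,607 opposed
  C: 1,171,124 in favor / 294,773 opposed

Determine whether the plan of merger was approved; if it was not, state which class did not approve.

Approved — every class gave the required vote.

A: a majority of 2306117 is 1153059; 1,153,059 required, 1,153,365 in favor — approved.
B: 3/4 of 1099913 = 824934.75, rounded up to 824935; 824,935 required, 825,171 in favor — approved.
C: 3/5 of 1951257 = 1170754.20, rounded up to 1170755; 1,170,755 required, 1,171,124 in favor — approved.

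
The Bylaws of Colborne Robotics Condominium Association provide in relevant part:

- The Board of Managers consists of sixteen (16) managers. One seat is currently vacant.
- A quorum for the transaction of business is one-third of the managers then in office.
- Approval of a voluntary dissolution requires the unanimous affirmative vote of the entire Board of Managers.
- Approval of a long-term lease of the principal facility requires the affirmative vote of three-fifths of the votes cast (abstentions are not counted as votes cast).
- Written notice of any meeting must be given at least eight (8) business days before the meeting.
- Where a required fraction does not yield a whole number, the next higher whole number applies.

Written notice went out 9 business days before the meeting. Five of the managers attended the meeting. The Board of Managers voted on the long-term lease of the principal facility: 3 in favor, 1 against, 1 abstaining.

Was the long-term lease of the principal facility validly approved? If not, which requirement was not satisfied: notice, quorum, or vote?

Valid — all requirements satisfied.

Notice: 9 business days given; 8 required (9 ≥ 8). Satisfied.
Quorum: 5 present; quorum is 5. Satisfied.
Vote: the long-term lease of the principal facility requires three-fifths of the votes cast (5 present − 1 abstaining = 4). 3/5 of 4 = 2.40, rounded up to 3, so 3 affirmative votes are needed; 3 voted in favor. Satisfied.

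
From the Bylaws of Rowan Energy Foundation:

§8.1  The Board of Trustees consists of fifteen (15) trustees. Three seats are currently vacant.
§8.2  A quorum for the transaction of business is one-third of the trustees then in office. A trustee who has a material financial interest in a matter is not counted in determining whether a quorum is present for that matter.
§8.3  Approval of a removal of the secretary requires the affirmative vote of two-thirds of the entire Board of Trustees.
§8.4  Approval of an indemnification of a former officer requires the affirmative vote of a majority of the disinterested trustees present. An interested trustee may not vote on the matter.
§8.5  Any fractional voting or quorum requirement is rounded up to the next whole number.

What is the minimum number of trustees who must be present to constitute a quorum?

1/3 of 12 = 4.

4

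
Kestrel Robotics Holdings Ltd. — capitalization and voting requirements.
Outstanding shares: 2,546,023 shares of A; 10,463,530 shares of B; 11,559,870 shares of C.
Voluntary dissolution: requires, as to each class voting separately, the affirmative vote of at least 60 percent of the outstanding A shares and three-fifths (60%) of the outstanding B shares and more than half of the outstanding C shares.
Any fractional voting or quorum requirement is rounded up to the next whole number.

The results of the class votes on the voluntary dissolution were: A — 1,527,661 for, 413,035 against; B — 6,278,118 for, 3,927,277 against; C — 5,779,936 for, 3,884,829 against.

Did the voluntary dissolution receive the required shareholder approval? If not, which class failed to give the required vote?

Approved — every class gave the required vote.

A: 3/5 of 2546023 = 1527613.80, rounded up to 1527614; 1,527,614 required, 1,527,661 in favor — approved.
B: 3/5 of 10463530 = 6278118; 6,278,118 required, 6,278,118 in favor — approved.
C: a majority of 11559870 is 5779936; 5,779,936 required, 5,779,936 in favor — approved.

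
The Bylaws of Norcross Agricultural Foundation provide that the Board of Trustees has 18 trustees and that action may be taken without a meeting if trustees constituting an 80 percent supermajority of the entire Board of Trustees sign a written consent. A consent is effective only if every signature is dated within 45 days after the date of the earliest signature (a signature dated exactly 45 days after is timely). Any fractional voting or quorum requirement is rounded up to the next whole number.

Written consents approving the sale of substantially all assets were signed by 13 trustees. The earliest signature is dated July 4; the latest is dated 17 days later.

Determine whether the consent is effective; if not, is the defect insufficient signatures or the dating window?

Not effective — insufficient signatures.

Signatures required: an 80 percent supermajority of 18 — 4/5 of 18 = 14.40, rounded up to 15, so 15 needed; 13 signed. Insufficient.
Dating window: the latest signature is 17 days after the earliest; the limit is 45 days. Within the window.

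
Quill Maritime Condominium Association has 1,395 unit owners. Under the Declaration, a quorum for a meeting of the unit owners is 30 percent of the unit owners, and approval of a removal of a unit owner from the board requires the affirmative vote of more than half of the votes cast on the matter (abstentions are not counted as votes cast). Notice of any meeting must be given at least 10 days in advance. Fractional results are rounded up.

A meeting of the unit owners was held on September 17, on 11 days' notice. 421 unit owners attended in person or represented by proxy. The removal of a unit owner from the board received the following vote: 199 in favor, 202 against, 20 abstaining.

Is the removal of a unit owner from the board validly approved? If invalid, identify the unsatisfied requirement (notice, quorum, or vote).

Invalid — vote requirement not satisfied.

Notice: 11 days given; 10 required. Satisfied.
Quorum: 30% of 1,395 = 418.50, rounded up to 419; 421 present. Satisfied.
Vote: requires a majority of the votes cast (421 − 20 abstaining = 401); a majority of 401 is 201, so 201 needed; 199 in favor. Not satisfied.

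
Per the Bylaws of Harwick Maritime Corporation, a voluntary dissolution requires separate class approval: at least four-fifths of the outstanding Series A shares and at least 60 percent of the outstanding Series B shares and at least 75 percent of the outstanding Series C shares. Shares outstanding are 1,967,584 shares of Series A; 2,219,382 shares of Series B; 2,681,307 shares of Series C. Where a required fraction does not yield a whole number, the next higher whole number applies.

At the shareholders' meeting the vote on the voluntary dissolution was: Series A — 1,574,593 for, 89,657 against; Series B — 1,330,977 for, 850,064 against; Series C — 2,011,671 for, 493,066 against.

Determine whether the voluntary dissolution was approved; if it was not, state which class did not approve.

Not approved — the Series B shares did not give the required vote.

Series A: 4/5 of 1967584 = 1574067.20, rounded up to 1574068; 1,574,068 required, 1,574,593 in favor — approved.
Series B: 3/5 of 2219382 = 1331629.20, rounded up to 1331630; 1,331,630 required, 1,330,977 in favor — not approved.
Series C: 3/4 of 2681307 = 2010980.25, rounded up to 2010981; 2,010,981 required, 2,011,671 in favor — approved.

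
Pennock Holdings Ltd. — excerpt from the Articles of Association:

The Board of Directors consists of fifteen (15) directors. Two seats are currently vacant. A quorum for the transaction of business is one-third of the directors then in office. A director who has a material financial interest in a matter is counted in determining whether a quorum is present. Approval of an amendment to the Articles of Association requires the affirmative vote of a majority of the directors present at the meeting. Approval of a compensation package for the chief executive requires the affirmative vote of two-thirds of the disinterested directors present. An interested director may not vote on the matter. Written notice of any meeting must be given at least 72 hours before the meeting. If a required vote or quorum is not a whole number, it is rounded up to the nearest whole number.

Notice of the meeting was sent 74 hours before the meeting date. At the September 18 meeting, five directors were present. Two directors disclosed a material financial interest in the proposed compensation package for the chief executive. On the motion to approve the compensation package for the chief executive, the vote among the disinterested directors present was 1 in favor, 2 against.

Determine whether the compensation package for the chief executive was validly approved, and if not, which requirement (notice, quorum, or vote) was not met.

Invalid — vote requirement not satisfied.

Notice: 74 hours given; 72 required (74 ≥ 72). Satisfied.
Quorum: 5 present (interested directors count toward quorum); quorum is 5. Satisfied.
Vote: the compensation package for the chief executive requires two-thirds of the disinterested directors present (5 − 2 = 3). 2/3 of 3 = 2, so 2 affirmative votes are needed; 1 voted in favor. Not satisfied.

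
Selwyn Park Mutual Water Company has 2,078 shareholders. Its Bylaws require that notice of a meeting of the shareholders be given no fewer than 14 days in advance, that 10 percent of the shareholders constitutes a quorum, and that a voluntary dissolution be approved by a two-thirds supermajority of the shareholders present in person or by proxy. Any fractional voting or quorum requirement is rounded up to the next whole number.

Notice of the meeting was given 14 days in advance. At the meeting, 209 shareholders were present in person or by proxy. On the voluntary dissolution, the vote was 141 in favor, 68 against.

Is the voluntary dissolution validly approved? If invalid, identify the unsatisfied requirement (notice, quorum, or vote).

Valid — all requirements satisfied.

Notice: 14 days given; 14 required. Satisfied.
Quorum: 10% of 2,078 = 207.80, rounded up to 208; 209 present. Satisfied.
Vote: requires two-thirds of those present (209); 2/3 of 209 = 139.33, rounded up to 140, so 140 needed; 141 in favor. Satisfied.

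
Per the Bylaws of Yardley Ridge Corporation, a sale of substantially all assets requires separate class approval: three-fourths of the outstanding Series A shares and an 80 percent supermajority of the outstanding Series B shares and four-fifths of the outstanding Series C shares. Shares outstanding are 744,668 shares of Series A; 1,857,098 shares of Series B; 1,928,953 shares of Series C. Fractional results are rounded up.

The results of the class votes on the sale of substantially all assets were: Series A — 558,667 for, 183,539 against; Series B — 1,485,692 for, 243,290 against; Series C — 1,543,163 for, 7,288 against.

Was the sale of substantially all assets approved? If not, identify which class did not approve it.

Approved — every class gave the required vote.

Series A: 3/4 of 744668 = 558501; 558,501 required, 558,667 in favor — approved.
Series B: 4/5 of 1857098 = 1485678.40, rounded up to 1485679; 1,485,679 required, 1,485,692 in favor — approved.
Series C: 4/5 of 1928953 = 1543162.40, rounded up to 1543163; 1,543,163 required, 1,543,163 in favor — approved.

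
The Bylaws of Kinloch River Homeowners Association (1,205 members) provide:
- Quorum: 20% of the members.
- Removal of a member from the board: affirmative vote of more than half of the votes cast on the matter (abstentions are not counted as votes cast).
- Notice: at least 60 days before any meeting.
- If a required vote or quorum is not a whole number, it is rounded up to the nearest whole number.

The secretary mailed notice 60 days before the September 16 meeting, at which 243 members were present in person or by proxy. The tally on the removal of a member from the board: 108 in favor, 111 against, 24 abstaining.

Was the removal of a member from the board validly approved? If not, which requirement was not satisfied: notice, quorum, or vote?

Notice: 60 days given; 60 required. Satisfied.
Quorum: 20% of 1,205 = 241; 243 present. Satisfied.
Vote: requires a majority of the votes cast (243 − 24 abstaining = 219); a majority of 219 is 110, so 110 needed; 108 in favor. Not satisfied.

Invalid — vote requirement not satisfied.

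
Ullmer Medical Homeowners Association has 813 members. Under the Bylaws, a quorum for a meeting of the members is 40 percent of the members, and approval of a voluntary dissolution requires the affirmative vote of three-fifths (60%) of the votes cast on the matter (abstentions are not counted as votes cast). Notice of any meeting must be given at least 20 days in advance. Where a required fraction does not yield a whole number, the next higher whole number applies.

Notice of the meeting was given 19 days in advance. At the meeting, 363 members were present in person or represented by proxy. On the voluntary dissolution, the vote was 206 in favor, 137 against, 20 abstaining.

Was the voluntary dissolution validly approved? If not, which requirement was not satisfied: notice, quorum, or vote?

Invalid — notice requirement not satisfied.

Notice: 19 days given; 20 required. Not satisfied.
Quorum: 40% of 813 = 325.20, rounded up to 326; 363 present. Satisfied.
Vote: requires three-fifths of the votes cast (363 − 20 abstaining = 343); 3/5 of 343 = 205.80, rounded up to 206, so 206 needed; 206 in favor. Satisfied.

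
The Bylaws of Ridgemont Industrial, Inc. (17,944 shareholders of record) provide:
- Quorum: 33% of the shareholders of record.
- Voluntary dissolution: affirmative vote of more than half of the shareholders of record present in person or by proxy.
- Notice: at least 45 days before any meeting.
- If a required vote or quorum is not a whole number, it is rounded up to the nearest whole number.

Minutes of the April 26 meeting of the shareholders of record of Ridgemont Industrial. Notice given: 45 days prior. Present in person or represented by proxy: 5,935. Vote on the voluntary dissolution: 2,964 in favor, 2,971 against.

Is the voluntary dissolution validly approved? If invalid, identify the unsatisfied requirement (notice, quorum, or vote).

Notice: 45 days given; 45 required. Satisfied.
Quorum: 33% of 17,944 = 5,921.52, rounded up to 5,922; 5,935 present. Satisfied.
Vote: requires a majority of those present (5,935); a majority of 5935 is 2968, so 2,968 needed; 2,964 in favor. Not satisfied.

Invalid — vote requirement not satisfied.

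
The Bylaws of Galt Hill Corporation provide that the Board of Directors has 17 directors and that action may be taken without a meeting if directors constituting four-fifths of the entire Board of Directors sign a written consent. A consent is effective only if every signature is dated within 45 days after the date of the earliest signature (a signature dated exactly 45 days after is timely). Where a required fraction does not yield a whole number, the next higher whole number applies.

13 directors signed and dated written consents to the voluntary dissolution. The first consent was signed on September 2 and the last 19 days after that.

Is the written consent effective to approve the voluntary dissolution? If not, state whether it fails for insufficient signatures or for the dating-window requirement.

Signatures required: four-fifths of 17 — 4/5 of 17 = 13.60, rounded up to 14, so 14 needed; 13 signed. Insufficient.
Dating window: the latest signature is 19 days after the earliest; the limit is 45 days. Within the window.

Not effective — insufficient signatures.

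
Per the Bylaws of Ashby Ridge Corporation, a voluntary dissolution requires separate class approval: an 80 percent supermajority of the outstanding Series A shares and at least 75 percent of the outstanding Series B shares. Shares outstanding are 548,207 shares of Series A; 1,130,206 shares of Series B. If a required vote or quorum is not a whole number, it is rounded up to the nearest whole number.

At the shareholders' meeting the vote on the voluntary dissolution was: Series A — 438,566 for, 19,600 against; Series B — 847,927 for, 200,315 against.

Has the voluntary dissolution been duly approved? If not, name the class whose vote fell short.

Series A: 4/5 of 548207 = 438565.60, rounded up to 438566; 438,566 required, 438,566 in favor — approved.
Series B: 3/4 of 1130206 = 847654.50, rounded up to 847655; 847,655 required, 847,927 in favor — approved.

Approved — every class gave the required vote.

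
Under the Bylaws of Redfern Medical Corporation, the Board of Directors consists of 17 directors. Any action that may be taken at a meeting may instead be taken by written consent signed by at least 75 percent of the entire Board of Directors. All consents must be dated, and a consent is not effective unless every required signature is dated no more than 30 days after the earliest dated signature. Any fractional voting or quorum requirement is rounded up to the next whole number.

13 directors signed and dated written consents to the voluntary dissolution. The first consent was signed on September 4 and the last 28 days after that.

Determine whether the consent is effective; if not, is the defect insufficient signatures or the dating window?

Effective — both the signature and dating-window requirements are satisfied.

Signatures required: at least 75 percent of 17 — 3/4 of 17 = 12.75, rounded up to 13, so 13 needed; 13 signed. Sufficient.
Dating window: the latest signature is 28 days after the earliest; the limit is 30 days. Within the window.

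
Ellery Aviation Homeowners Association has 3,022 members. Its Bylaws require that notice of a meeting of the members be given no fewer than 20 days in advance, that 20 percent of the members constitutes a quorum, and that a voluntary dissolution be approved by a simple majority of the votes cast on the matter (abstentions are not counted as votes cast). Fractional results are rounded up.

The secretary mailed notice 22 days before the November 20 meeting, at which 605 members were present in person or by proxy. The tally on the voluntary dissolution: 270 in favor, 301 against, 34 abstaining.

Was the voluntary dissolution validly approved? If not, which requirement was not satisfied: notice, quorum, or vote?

Notice: 22 days given; 20 required. Satisfied.
Quorum: 20% of 3,022 = 604.40, rounded up to 605; 605 present. Satisfied.
Vote: requires a majority of the votes cast (605 − 34 abstaining = 571); a majority of 571 is 286, so 286 needed; 270 in favor. Not satisfied.

Invalid — vote requirement not satisfied.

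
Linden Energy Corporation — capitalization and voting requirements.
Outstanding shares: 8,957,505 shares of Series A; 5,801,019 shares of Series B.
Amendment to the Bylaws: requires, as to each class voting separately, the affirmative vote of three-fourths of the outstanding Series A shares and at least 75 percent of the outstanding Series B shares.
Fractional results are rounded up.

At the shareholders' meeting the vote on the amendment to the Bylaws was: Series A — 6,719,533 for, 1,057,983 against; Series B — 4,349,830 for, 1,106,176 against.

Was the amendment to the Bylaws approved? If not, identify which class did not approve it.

Not approved — the Series B shares did not give the required vote.

Series A: 3/4 of 8957505 = 6718128.75, rounded up to 6718129; 6,718,129 required, 6,719,533 in favor — approved.
Series B: 3/4 of 5801019 = 4350764.25, rounded up to 4350765; 4,350,765 required, 4,349,830 in favor — not approved.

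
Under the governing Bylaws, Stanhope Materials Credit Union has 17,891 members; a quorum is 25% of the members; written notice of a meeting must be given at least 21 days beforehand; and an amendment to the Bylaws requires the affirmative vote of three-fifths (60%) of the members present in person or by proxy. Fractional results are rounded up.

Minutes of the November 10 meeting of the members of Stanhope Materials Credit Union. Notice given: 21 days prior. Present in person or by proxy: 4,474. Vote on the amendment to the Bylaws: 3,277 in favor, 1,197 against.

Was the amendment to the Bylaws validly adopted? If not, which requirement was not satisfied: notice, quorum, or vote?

Valid — all requirements satisfied.

Notice: 21 days given; 21 required. Satisfied.
Quorum: 25% of 17,891 = 4,472.75, rounded up to 4,473; 4,474 present. Satisfied.
Vote: requires three-fifths of those present (4,474); 3/5 of 4474 = 2684.40, rounded up to 2685, so 2,685 needed; 3,277 in favor. Satisfied.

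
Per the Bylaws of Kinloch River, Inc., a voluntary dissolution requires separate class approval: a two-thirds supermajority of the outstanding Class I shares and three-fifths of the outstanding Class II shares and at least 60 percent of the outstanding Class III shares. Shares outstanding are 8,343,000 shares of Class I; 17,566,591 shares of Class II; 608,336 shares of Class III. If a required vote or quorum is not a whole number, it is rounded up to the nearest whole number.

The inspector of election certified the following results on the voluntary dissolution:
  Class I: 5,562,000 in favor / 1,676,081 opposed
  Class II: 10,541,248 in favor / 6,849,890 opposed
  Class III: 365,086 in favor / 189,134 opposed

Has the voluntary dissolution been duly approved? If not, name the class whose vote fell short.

Approved — every class gave the required vote.

Class I: 2/3 of 8343000 = 5562000; 5,562,000 required, 5,562,000 in favor — approved.
Class II: 3/5 of 17566591 = 10539954.60, rounded up to 10539955; 10,539,955 required, 10,541,248 in favor — approved.
Class III: 3/5 of 608336 = 365001.60, rounded up to 365002; 365,002 required, 365,086 in favor — approved.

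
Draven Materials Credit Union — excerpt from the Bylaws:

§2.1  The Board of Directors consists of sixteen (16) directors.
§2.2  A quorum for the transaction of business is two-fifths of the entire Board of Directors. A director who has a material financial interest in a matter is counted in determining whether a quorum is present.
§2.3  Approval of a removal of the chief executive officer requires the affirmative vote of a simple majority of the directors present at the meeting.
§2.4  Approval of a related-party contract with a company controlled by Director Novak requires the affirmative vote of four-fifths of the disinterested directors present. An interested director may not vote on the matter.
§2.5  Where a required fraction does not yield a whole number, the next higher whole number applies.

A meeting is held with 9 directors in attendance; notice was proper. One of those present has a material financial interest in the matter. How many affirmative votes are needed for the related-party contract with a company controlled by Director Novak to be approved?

The related-party contract with a company controlled by Director Novak requires four-fifths of the disinterested directors present (9 − 1 = 8).
4/5 of 8 = 6.40, rounded up to 7.

7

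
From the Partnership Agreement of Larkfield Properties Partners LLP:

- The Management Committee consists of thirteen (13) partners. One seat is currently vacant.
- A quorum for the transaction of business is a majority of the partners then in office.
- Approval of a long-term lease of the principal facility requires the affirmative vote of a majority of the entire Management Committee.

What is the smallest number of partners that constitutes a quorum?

A majority of 12 is 7.

7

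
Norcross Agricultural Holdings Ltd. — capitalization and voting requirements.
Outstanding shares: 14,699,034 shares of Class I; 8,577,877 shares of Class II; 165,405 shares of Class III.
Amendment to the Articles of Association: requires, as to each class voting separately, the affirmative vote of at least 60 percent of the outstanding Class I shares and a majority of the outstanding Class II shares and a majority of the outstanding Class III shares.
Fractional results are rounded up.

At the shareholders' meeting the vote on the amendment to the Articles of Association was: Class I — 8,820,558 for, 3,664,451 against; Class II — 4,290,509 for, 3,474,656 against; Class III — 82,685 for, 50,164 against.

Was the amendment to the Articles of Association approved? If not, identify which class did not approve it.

Not approved — the Class III shares did not give the required vote.

Class I: 3/5 of 14699034 = 8819420.40, rounded up to 8819421; 8,819,421 required, 8,820,558 in favor — approved.
Class II: a majority of 8577877 is 4288939; 4,288,939 required, 4,290,509 in favor — approved.
Class III: a majority of 165405 is 82703; 82,703 required, 82,685 in favor — not approved.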